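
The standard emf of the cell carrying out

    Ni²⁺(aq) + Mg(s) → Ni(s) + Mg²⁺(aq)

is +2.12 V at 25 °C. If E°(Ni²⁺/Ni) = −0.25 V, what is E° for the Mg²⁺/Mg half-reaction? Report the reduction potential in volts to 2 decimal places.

In the reaction as written the Ni²⁺/Ni couple is reduced (cathode) and Mg²⁺/Mg is oxidized (anode), so E°cell = E°(Ni²⁺/Ni) − E°(Mg²⁺/Mg).
E°(Mg²⁺/Mg) = E°(cathode) − E°cell = −0.25 − (+2.12) = −2.37 V.

−2.37 V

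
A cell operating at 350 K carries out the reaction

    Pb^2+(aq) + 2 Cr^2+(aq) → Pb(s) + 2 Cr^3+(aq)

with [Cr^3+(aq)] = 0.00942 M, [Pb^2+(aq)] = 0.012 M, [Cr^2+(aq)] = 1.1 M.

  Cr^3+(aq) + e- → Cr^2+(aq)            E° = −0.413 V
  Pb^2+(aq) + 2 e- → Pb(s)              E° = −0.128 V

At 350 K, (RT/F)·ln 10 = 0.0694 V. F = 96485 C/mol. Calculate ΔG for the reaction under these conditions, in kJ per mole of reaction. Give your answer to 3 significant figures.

−69.8 kJ/mol

With Pb²⁺/Pb reduced at the cathode, E°cell = −0.128 − (−0.413) = +0.285 V and n = 2.
The reaction quotient is [Cr^3+(aq)]^2 / ([Pb^2+(aq)]·[Cr^2+(aq)]^2) = 0.00611; by Nernst, E = +0.285 − (0.0694/2)(−2.214) = +0.3618 V.
ΔG = −nFE = −(2)(96485)(+0.3618) J/mol = −69.8 kJ/mol.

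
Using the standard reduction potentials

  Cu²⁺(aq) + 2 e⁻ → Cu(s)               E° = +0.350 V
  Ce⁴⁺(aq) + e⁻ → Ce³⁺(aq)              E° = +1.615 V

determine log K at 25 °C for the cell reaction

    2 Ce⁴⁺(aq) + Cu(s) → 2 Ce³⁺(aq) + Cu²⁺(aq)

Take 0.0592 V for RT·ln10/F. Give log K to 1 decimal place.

The Ce⁴⁺/Ce³⁺ couple is reduced (cathode); E°cell = +1.615 − (+0.350) = +1.265 V with n = 2.
At equilibrium E = 0, so log K = nE°cell / 0.0592 = (2)(+1.265) / 0.0592 = 42.7.

log K = 42.7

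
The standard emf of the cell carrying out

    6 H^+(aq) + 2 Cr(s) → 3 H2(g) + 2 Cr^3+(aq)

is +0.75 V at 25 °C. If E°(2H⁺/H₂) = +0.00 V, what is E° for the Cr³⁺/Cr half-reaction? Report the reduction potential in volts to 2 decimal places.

In the reaction as written the 2H⁺/H₂ couple is reduced (cathode) and Cr³⁺/Cr is oxidized (anode), so E°cell = E°(2H⁺/H₂) − E°(Cr³⁺/Cr).
E°(Cr³⁺/Cr) = E°(cathode) − E°cell = +0.00 − (+0.75) = −0.75 V.

−0.75 V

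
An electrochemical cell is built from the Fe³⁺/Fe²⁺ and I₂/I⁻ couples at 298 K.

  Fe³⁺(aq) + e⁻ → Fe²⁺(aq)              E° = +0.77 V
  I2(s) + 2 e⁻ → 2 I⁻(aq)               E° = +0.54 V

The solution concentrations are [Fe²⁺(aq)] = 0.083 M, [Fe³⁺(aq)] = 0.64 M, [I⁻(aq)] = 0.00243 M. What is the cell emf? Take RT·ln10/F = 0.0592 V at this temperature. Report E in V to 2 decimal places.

Fe³⁺/Fe²⁺ is reduced (cathode, E° = +0.77 V) and I₂/I⁻ is oxidized (anode).
E°cell = E°cat − E°an = +0.77 − (+0.54) = +0.23 V; n = 2.
Balancing gives 2 Fe³⁺(aq) + 2 I⁻(aq) → 2 Fe²⁺(aq) + I2(s); hence Q = [Fe²⁺(aq)]^2 / ([Fe³⁺(aq)]^2·[I⁻(aq)]^2) = 2.85×10^3 (log Q = 3.455).
Applying E = E° − (RT ln10/nF)·log Q gives +0.23 − (0.0592/2)(3.455) = +0.13 V.

+0.13 V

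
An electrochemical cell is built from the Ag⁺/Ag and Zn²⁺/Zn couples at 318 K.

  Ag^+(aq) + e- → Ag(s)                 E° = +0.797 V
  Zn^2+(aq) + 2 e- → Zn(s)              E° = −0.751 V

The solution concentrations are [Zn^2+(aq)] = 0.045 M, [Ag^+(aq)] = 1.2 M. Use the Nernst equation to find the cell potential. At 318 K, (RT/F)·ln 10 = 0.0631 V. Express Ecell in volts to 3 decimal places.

Ag⁺/Ag is reduced (cathode, E° = +0.797 V) and Zn²⁺/Zn is oxidized (anode).
E°cell = E°cat − E°an = +0.797 − (−0.751) = +1.548 V; n = 2.
The balanced reaction is 2 Ag^+(aq) + Zn(s) → 2 Ag(s) + Zn^2+(aq), so Q = [Zn^2+(aq)] / [Ag^+(aq)]^2 = 0.0312 and log Q = −1.505.
Applying E = E° − (RT ln10/nF)·log Q gives +1.548 − (0.0631/2)(−1.505) = +1.595 V.

+1.595 V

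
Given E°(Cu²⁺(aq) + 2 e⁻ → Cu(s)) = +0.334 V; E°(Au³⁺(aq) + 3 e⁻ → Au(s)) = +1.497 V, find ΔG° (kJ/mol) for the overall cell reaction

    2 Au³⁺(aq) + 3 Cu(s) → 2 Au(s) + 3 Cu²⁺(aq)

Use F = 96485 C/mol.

−673 kJ/mol

In the reaction as written Au³⁺(aq) is reduced, so the Au³⁺/Au couple is the cathode and Cu²⁺/Cu is the anode.
E°cell = +1.497 − (+0.334) = +1.163 V; balancing electrons gives n = 6.
ΔG° = −nFE°cell = −(6)(96485)(+1.163) J/mol = −673 kJ/mol.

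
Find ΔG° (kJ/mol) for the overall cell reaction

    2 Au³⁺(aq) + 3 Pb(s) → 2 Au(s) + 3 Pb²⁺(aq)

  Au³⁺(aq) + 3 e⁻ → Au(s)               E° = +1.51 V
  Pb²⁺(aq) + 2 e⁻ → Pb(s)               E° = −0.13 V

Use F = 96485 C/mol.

−949 kJ/mol

In the reaction as written Au³⁺(aq) is reduced, so the Au³⁺/Au couple is the cathode and Pb²⁺/Pb is the anode.
E°cell = +1.51 − (−0.13) = +1.64 V; balancing electrons gives n = 6.
ΔG° = −nFE°cell = −(6)(96485)(+1.64) J/mol = −949 kJ/mol.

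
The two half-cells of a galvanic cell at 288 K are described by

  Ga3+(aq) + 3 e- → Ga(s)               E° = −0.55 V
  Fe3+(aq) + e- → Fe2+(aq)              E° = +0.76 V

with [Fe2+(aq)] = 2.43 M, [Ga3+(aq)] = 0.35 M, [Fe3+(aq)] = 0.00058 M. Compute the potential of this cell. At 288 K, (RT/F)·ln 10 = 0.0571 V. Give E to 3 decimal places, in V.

Fe³⁺/Fe²⁺ is reduced (cathode, E° = +0.76 V) and Ga³⁺/Ga is oxidized (anode).
The standard potential is +0.76 − (−0.55) = +1.31 V and the balanced reaction transfers n = 3 electrons.
Balancing gives 3 Fe3+(aq) + Ga(s) → 3 Fe2+(aq) + Ga3+(aq); hence Q = ([Fe2+(aq)]^3·[Ga3+(aq)]) / [Fe3+(aq)]^3 = 2.57×10^10 (log Q = 10.411).
E = E° − (0.0571/n)·log Q = +1.31 − (0.0571/3)(10.411) = +1.112 V.

+1.112 V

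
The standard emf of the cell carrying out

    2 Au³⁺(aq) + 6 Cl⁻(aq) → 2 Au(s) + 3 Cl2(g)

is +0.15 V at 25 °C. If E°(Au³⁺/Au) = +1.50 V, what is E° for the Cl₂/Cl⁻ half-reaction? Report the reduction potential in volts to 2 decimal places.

+1.35 V

In the reaction as written the Au³⁺/Au couple is reduced (cathode) and Cl₂/Cl⁻ is oxidized (anode), so E°cell = E°(Au³⁺/Au) − E°(Cl₂/Cl⁻).
E°(Cl₂/Cl⁻) = E°(cathode) − E°cell = +1.50 − (+0.15) = +1.35 V.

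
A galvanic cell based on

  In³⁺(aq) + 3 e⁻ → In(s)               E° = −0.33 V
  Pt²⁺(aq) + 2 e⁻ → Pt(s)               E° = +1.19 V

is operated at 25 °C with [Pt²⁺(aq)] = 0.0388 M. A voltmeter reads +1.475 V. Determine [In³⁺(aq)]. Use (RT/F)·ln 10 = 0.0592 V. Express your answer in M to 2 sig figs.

Pt²⁺/Pt is the cathode (higher E°); E°cell = +1.19 − (−0.33) = +1.52 V with n = 6.
Since E = E° − (0.0592/n)·log Q, log Q = n(E° − E)/0.0592 = 4.561.
The balanced reaction is 3 Pt²⁺(aq) + 2 In(s) → 3 Pt(s) + 2 In³⁺(aq), so Q = [In³⁺(aq)]^2 / [Pt²⁺(aq)]^3.
Isolating [In³⁺(aq)] in Q = 10^{4.561} yields log [In³⁺(aq)] = 0.164, i.e. 1.5 M.

1.5 M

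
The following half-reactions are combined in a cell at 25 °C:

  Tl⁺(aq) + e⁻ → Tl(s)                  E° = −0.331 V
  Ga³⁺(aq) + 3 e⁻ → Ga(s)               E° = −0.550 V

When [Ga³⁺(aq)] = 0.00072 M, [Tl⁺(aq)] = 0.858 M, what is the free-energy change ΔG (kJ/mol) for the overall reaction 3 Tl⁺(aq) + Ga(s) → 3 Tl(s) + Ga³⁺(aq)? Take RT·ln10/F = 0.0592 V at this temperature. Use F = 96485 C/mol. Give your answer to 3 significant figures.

E°cell = −0.331 − (−0.550) = +0.219 V; the balanced reaction transfers n = 3 electrons.
The reaction quotient is [Ga³⁺(aq)] / [Tl⁺(aq)]^3 = 0.00114; by Nernst, E = +0.219 − (0.0592/3)(−2.943) = +0.2771 V.
Then ΔG = −nFE = −3 × 96485 × +0.2771 J/mol = −80.2 kJ/mol.

−80.2 kJ/mol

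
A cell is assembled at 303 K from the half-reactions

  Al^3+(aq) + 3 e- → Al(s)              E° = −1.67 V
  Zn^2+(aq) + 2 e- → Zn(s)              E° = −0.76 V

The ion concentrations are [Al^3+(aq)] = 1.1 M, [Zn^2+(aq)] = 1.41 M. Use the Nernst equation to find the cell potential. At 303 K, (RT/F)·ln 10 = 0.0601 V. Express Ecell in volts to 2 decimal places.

Since E°(Zn²⁺/Zn) > E°(Al³⁺/Al), Zn²⁺/Zn serves as the cathode.
E°cell = −0.76 − (−1.67) = +0.91 V, with n = 6 electrons transferred.
Balancing gives 3 Zn^2+(aq) + 2 Al(s) → 3 Zn(s) + 2 Al^3+(aq); hence Q = [Al^3+(aq)]^2 / [Zn^2+(aq)]^3 = 0.432 (log Q = −0.365).
By the Nernst equation, E = +0.91 − (0.0601/6)·(−0.365) = +0.91 V.

+0.91 V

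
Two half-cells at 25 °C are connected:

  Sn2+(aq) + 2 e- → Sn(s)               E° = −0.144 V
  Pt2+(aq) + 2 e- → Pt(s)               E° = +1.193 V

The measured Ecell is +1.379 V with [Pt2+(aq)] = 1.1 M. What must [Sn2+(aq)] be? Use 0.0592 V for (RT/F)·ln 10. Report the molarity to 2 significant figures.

Pt²⁺/Pt is the cathode (higher E°); E°cell = +1.193 − (−0.144) = +1.337 V with n = 2.
Rearranging E = E° − (0.0592/n)·log Q gives log Q = 2(+1.337 − (+1.379))/0.0592 = −1.419.
Balancing electrons gives Pt2+(aq) + Sn(s) → Pt(s) + Sn2+(aq); thus Q = [Sn2+(aq)] / [Pt2+(aq)].
Substituting the known concentrations and solving, log [Sn2+(aq)] = −1.378 and [Sn2+(aq)] = 0.042 M.

0.042 M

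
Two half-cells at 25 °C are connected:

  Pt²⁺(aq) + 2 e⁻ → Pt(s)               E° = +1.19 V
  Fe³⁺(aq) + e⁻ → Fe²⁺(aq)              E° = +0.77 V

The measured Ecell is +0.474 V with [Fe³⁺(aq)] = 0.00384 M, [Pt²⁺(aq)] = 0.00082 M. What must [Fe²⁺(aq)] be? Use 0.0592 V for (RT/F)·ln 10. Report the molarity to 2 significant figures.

1.1 M

Pt²⁺/Pt is the cathode (higher E°); E°cell = +1.19 − (+0.77) = +0.42 V with n = 2.
Since E = E° − (0.0592/n)·log Q, log Q = n(E° − E)/0.0592 = −1.824.
For Pt²⁺(aq) + 2 Fe²⁺(aq) → Pt(s) + 2 Fe³⁺(aq), the reaction quotient is Q = [Fe³⁺(aq)]^2 / ([Pt²⁺(aq)]·[Fe²⁺(aq)]^2).
Isolating [Fe²⁺(aq)] in Q = 10^{−1.824} yields log [Fe²⁺(aq)] = 0.039, i.e. 1.1 M.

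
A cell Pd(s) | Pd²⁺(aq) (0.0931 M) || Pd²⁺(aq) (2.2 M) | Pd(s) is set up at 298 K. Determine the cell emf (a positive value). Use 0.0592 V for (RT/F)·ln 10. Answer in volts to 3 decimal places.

For a concentration cell E°cell = 0, since both electrodes use the same couple.
The compartment with the higher Pd²⁺(aq) concentration (2.2 M) acts as the cathode; ions are reduced there and produced at the dilute (0.0931 M) anode.
With n = 2, Ecell = −(0.0592/2)·log([dilute]/[conc]) = −(0.0592/2)·log(0.0931/2.2) = +0.041 V.

0.041 V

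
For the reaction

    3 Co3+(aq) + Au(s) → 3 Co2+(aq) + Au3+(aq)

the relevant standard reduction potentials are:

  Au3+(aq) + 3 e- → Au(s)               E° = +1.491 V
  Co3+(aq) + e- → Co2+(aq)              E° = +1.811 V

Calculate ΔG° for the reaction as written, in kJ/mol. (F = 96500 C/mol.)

−92.6 kJ/mol

In the reaction as written Co3+(aq) is reduced, so the Co³⁺/Co²⁺ couple is the cathode and Au³⁺/Au is the anode.
E°cell = +1.811 − (+1.491) = +0.320 V; balancing electrons gives n = 3.
ΔG° = −nFE°cell = −(3)(96500)(+0.320) J/mol = −92.6 kJ/mol.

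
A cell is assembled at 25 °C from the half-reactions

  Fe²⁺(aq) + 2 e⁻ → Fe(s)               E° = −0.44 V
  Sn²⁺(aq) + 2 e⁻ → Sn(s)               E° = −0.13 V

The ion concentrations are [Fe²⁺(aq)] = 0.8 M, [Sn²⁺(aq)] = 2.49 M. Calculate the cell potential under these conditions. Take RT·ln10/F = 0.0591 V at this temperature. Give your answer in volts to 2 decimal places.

Sn²⁺/Sn is reduced (cathode, E° = −0.13 V) and Fe²⁺/Fe is oxidized (anode).
E°cell = −0.13 − (−0.44) = +0.31 V, with n = 2 electrons transferred.
The balanced reaction is Sn²⁺(aq) + Fe(s) → Sn(s) + Fe²⁺(aq), so Q = [Fe²⁺(aq)] / [Sn²⁺(aq)] = 0.321 and log Q = −0.493.
E = E° − (0.0591/n)·log Q = +0.31 − (0.0591/2)(−0.493) = +0.32 V.

+0.32 V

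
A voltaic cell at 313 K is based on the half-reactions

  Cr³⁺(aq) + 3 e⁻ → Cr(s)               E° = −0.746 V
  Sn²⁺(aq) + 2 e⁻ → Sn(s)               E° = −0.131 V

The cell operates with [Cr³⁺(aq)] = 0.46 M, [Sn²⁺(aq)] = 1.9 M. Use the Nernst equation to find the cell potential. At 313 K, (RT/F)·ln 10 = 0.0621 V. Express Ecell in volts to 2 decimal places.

+0.63 V

The Sn²⁺/Sn couple has the more positive E°, so it is the cathode; Cr³⁺/Cr is the anode.
E°cell = E°cat − E°an = −0.131 − (−0.746) = +0.615 V; n = 6.
For the overall reaction 3 Sn²⁺(aq) + 2 Cr(s) → 3 Sn(s) + 2 Cr³⁺(aq), Q = [Cr³⁺(aq)]^2 / [Sn²⁺(aq)]^3 = 0.0308, giving log Q = −1.511.
By the Nernst equation, E = +0.615 − (0.0621/6)·(−1.511) = +0.63 V.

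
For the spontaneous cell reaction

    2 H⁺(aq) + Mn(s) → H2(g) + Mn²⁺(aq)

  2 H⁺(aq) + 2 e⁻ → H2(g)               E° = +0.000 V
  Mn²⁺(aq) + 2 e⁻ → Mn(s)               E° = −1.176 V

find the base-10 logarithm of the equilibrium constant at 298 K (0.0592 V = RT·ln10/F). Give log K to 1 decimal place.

log K = 39.7

The 2H⁺/H₂ couple is reduced (cathode); E°cell = +0.000 − (−1.176) = +1.176 V with n = 2.
At equilibrium E = 0, so log K = nE°cell / 0.0592 = (2)(+1.176) / 0.0592 = 39.7.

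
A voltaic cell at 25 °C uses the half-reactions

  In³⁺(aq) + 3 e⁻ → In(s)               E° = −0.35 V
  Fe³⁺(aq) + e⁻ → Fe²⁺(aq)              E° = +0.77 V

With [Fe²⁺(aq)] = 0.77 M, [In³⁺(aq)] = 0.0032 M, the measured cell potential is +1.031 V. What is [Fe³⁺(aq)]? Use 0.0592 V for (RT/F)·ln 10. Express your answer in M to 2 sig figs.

Fe³⁺/Fe²⁺ is the cathode (higher E°); E°cell = +0.77 − (−0.35) = +1.12 V with n = 3.
From the Nernst equation, log Q = n(E° − E)/0.0592 = 3·(+1.12 − (+1.031))/0.0592 = 4.510.
The balanced reaction is 3 Fe³⁺(aq) + In(s) → 3 Fe²⁺(aq) + In³⁺(aq), so Q = ([Fe²⁺(aq)]^3·[In³⁺(aq)]) / [Fe³⁺(aq)]^3.
Isolating [Fe³⁺(aq)] in Q = 10^{4.510} yields log [Fe³⁺(aq)] = −2.448, i.e. 0.0036 M.

0.0036 M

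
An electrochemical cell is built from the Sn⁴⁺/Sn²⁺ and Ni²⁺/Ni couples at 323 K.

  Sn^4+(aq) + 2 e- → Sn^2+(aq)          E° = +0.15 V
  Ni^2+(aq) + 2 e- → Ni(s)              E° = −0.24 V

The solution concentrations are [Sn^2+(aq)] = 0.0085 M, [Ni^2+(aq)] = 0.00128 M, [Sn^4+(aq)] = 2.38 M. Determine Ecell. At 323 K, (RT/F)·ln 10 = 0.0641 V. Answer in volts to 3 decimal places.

The Sn⁴⁺/Sn²⁺ couple has the more positive E°, so it is the cathode; Ni²⁺/Ni is the anode.
The standard potential is +0.15 − (−0.24) = +0.39 V and the balanced reaction transfers n = 2 electrons.
For the overall reaction Sn^4+(aq) + Ni(s) → Sn^2+(aq) + Ni^2+(aq), Q = ([Sn^2+(aq)]·[Ni^2+(aq)]) / [Sn^4+(aq)] = 4.57×10^−6, giving log Q = −5.340.
E = E° − (0.0641/n)·log Q = +0.39 − (0.0641/2)(−5.340) = +0.561 V.

+0.561 V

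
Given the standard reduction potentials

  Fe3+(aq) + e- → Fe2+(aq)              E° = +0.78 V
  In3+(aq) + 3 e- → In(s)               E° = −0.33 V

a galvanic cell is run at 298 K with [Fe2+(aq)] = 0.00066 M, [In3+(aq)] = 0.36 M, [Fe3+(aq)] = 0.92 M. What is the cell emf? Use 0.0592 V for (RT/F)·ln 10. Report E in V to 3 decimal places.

The Fe³⁺/Fe²⁺ couple has the more positive E°, so it is the cathode; In³⁺/In is the anode.
The standard potential is +0.78 − (−0.33) = +1.11 V and the balanced reaction transfers n = 3 electrons.
Balancing gives 3 Fe3+(aq) + In(s) → 3 Fe2+(aq) + In3+(aq); hence Q = ([Fe2+(aq)]^3·[In3+(aq)]) / [Fe3+(aq)]^3 = 1.33×10^−10 (log Q = −9.876).
Applying E = E° − (RT ln10/nF)·log Q gives +1.11 − (0.0592/3)(−9.876) = +1.305 V.

+1.305 V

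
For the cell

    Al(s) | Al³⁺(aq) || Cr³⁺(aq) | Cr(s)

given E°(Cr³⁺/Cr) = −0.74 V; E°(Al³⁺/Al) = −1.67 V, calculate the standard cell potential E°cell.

+0.93 V

By convention the left-hand electrode in cell notation is the anode (oxidation) and the right-hand electrode is the cathode (reduction).
E°cell = E°(right) − E°(left) = −0.74 − (−1.67) = +0.93 V.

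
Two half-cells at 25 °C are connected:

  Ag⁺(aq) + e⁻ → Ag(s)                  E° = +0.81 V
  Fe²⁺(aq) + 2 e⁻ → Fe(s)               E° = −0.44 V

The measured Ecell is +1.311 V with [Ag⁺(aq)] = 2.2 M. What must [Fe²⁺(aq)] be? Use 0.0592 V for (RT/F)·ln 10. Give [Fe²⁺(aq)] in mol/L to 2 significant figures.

Ag⁺/Ag is the cathode (higher E°); E°cell = +0.81 − (−0.44) = +1.25 V with n = 2.
From the Nernst equation, log Q = n(E° − E)/0.0592 = 2·(+1.25 − (+1.311))/0.0592 = −2.061.
For 2 Ag⁺(aq) + Fe(s) → 2 Ag(s) + Fe²⁺(aq), the reaction quotient is Q = [Fe²⁺(aq)] / [Ag⁺(aq)]^2.
Substituting the known concentrations and solving, log [Fe²⁺(aq)] = −1.376 and [Fe²⁺(aq)] = 0.042 M.

0.042 M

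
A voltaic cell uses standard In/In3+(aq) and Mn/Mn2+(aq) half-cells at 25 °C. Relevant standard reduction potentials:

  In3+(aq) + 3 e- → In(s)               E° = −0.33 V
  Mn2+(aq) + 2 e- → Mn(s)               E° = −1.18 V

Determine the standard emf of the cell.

Of the two couples in this cell, the one with the more positive reduction potential is reduced at the cathode: here that is In³⁺/In (−0.33 V); Mn²⁺/Mn (−1.18 V) is the anode.
E°cell = E°(cathode) − E°(anode) = −0.33 − (−1.18) = +0.85 V.

+0.85 V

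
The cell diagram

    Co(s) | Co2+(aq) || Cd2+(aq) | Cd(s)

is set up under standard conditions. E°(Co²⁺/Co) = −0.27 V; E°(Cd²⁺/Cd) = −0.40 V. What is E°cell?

−0.13 V

By convention the left-hand electrode in cell notation is the anode (oxidation) and the right-hand electrode is the cathode (reduction).
E°cell = E°(right) − E°(left) = −0.40 − (−0.27) = −0.13 V.
The negative sign shows that, as written, the cell would require an external voltage to drive the reaction.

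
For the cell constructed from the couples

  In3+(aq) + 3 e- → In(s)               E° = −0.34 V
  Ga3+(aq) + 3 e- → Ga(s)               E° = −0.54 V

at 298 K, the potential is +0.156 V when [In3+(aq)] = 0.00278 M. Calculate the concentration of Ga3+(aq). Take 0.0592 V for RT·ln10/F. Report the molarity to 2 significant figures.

With In³⁺/In at the cathode and Ga³⁺/Ga at the anode, E°cell = −0.34 − (−0.54) = +0.20 V (n = 3).
Since E = E° − (0.0592/n)·log Q, log Q = n(E° − E)/0.0592 = 2.230.
For In3+(aq) + Ga(s) → In(s) + Ga3+(aq), the reaction quotient is Q = [Ga3+(aq)] / [In3+(aq)].
Substituting the known concentrations and solving, log [Ga3+(aq)] = −0.326 and [Ga3+(aq)] = 0.47 M.

0.47 M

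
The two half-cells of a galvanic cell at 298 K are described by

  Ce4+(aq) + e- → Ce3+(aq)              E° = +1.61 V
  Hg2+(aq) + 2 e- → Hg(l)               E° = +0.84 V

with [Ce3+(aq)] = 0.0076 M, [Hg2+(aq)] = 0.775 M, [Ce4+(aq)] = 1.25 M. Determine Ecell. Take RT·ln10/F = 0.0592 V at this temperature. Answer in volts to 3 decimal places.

Since E°(Ce⁴⁺/Ce³⁺) > E°(Hg²⁺/Hg), Ce⁴⁺/Ce³⁺ serves as the cathode.
E°cell = +1.61 − (+0.84) = +0.77 V, with n = 2 electrons transferred.
The balanced reaction is 2 Ce4+(aq) + Hg(l) → 2 Ce3+(aq) + Hg2+(aq), so Q = ([Ce3+(aq)]^2·[Hg2+(aq)]) / [Ce4+(aq)]^2 = 2.86×10^−5 and log Q = −4.543.
By the Nernst equation, E = +0.77 − (0.0592/2)·(−4.543) = +0.904 V.

+0.904 V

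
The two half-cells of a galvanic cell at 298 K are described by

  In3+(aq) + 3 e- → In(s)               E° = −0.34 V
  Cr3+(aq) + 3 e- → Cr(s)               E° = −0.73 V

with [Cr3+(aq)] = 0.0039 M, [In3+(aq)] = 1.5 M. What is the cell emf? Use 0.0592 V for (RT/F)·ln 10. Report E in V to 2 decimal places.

Since E°(In³⁺/In) > E°(Cr³⁺/Cr), In³⁺/In serves as the cathode.
E°cell = −0.34 − (−0.73) = +0.39 V, with n = 3 electrons transferred.
The balanced reaction is In3+(aq) + Cr(s) → In(s) + Cr3+(aq), so Q = [Cr3+(aq)] / [In3+(aq)] = 0.0026 and log Q = −2.585.
Applying E = E° − (RT ln10/nF)·log Q gives +0.39 − (0.0592/3)(−2.585) = +0.44 V.

+0.44 V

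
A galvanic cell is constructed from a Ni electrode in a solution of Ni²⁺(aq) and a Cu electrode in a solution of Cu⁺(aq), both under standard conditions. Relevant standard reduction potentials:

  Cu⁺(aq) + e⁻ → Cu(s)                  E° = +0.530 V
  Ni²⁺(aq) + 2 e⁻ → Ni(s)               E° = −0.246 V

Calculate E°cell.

Of the two couples in this cell, the one with the more positive reduction potential is reduced at the cathode: here that is Cu⁺/Cu (+0.530 V); Ni²⁺/Ni (−0.246 V) is the anode.
E°cell = E°(cathode) − E°(anode) = +0.530 − (−0.246) = +0.776 V.

+0.776 V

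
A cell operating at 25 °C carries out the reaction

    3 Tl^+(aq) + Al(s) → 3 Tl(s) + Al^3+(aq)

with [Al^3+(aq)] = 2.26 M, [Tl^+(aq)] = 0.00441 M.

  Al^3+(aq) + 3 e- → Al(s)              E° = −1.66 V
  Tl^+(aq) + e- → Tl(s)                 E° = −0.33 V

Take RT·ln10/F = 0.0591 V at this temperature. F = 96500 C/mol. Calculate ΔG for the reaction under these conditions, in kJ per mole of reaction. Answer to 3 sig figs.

−343 kJ/mol

The standard cell potential is −0.33 − (−1.66) = +1.33 V, with n = 3 electrons in the balanced equation.
Q = [Al^3+(aq)] / [Tl^+(aq)]^3 = 2.64×10^7, so log Q = 7.421 and E = +1.33 − (0.0591/3)(7.421) = +1.1838 V.
Then ΔG = −nFE = −3 × 96500 × +1.1838 J/mol = −343 kJ/mol.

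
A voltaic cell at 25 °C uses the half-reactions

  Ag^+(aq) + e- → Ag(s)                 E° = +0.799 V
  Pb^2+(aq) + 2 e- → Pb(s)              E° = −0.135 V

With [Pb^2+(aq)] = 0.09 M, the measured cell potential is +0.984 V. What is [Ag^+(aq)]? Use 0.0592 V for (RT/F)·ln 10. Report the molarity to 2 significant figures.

The Ag⁺/Ag couple has the larger reduction potential, so it is the cathode: E°cell = +0.799 − (−0.135) = +0.934 V and n = 2.
Since E = E° − (0.0592/n)·log Q, log Q = n(E° − E)/0.0592 = −1.689.
The balanced reaction is 2 Ag^+(aq) + Pb(s) → 2 Ag(s) + Pb^2+(aq), so Q = [Pb^2+(aq)] / [Ag^+(aq)]^2.
Substituting the known concentrations and solving, log [Ag^+(aq)] = 0.322 and [Ag^+(aq)] = 2.1 M.

2.1 M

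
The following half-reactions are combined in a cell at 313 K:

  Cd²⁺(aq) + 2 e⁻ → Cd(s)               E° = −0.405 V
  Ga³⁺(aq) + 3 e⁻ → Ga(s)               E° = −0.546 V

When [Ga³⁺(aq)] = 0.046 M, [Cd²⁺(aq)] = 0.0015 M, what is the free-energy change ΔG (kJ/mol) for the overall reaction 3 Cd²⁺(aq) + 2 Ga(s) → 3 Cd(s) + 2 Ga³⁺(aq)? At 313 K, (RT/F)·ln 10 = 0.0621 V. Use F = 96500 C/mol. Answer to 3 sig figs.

−46.9 kJ/mol

E°cell = −0.405 − (−0.546) = +0.141 V; the balanced reaction transfers n = 6 electrons.
The reaction quotient is [Ga³⁺(aq)]^2 / [Cd²⁺(aq)]^3 = 6.27×10^5; by Nernst, E = +0.141 − (0.0621/6)(5.797) = +0.0810 V.
Then ΔG = −nFE = −6 × 96500 × +0.0810 J/mol = −46.9 kJ/mol.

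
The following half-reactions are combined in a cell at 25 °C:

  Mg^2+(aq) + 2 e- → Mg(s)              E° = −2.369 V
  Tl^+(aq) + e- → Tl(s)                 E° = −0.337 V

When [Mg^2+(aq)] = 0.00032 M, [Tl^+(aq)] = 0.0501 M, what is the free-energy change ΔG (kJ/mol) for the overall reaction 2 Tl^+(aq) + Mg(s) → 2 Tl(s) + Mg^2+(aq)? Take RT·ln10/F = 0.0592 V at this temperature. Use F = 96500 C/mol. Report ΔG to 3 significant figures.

−397 kJ/mol

E°cell = −0.337 − (−2.369) = +2.032 V; the balanced reaction transfers n = 2 electrons.
The reaction quotient is [Mg^2+(aq)] / [Tl^+(aq)]^2 = 0.127; by Nernst, E = +2.032 − (0.0592/2)(−0.895) = +2.0585 V.
Then ΔG = −nFE = −2 × 96500 × +2.0585 J/mol = −397 kJ/mol.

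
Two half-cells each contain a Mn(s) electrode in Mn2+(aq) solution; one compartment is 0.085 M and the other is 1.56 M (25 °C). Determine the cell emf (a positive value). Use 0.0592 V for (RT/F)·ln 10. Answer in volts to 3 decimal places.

For a concentration cell E°cell = 0, since both electrodes use the same couple.
The compartment with the higher Mn2+(aq) concentration (1.56 M) acts as the cathode; ions are reduced there and produced at the dilute (0.085 M) anode.
With n = 2, Ecell = −(0.0592/2)·log([dilute]/[conc]) = −(0.0592/2)·log(0.085/1.56) = +0.037 V.

0.037 V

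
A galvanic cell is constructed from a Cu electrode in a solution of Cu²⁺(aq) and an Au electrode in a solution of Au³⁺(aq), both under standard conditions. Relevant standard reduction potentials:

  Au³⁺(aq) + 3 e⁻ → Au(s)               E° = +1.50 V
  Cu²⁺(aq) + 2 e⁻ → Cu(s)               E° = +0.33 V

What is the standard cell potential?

+1.17 V

Of the two couples in this cell, the one with the more positive reduction potential is reduced at the cathode: here that is Au³⁺/Au (+1.50 V); Cu²⁺/Cu (+0.33 V) is the anode.
E°cell = E°(cathode) − E°(anode) = +1.50 − (+0.33) = +1.17 V.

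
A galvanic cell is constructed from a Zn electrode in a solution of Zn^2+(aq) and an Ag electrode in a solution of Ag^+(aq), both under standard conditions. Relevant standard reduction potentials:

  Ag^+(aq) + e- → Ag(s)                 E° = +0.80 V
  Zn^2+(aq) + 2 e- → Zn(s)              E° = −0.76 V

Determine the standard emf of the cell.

+1.56 V

The Ag⁺/Ag couple has the higher E°, so Ag ion is reduced (cathode) and Zn is oxidized (anode).
E°cell = E°(cathode) − E°(anode) = +0.80 − (−0.76) = +1.56 V.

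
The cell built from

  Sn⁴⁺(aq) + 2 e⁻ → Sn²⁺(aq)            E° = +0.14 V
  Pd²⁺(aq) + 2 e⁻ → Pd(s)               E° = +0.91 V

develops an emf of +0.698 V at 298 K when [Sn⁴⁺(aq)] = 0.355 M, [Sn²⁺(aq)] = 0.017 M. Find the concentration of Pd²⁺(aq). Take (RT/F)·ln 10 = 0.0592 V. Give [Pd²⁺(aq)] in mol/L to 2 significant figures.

With Pd²⁺/Pd at the cathode and Sn⁴⁺/Sn²⁺ at the anode, E°cell = +0.91 − (+0.14) = +0.77 V (n = 2).
Rearranging E = E° − (0.0592/n)·log Q gives log Q = 2(+0.77 − (+0.698))/0.0592 = 2.432.
The balanced reaction is Pd²⁺(aq) + Sn²⁺(aq) → Pd(s) + Sn⁴⁺(aq), so Q = [Sn⁴⁺(aq)] / ([Pd²⁺(aq)]·[Sn²⁺(aq)]).
Substituting the known concentrations and solving, log [Pd²⁺(aq)] = −1.112 and [Pd²⁺(aq)] = 0.077 M.

0.077 M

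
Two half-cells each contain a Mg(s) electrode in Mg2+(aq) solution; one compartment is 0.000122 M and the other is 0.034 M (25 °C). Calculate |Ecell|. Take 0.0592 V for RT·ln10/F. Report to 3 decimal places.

0.072 V

For a concentration cell E°cell = 0, since both electrodes use the same couple.
The compartment with the higher Mg2+(aq) concentration (0.034 M) acts as the cathode; ions are reduced there and produced at the dilute (0.000122 M) anode.
With n = 2, Ecell = −(0.0592/2)·log([dilute]/[conc]) = −(0.0592/2)·log(0.000122/0.034) = +0.072 V.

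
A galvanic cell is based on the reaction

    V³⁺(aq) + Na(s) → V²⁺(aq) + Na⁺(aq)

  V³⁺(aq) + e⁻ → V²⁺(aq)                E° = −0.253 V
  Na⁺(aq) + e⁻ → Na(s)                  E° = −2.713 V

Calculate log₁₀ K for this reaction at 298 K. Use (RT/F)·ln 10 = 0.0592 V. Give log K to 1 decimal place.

The V³⁺/V²⁺ couple is reduced (cathode); E°cell = −0.253 − (−2.713) = +2.460 V with n = 1.
At equilibrium E = 0, so log K = nE°cell / 0.0592 = (1)(+2.460) / 0.0592 = 41.6.

log K = 41.6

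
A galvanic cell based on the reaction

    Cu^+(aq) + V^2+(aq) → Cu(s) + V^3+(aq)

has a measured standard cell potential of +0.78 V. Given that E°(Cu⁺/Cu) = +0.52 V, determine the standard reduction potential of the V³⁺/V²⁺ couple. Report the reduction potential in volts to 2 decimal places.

In the reaction as written the Cu⁺/Cu couple is reduced (cathode) and V³⁺/V²⁺ is oxidized (anode), so E°cell = E°(Cu⁺/Cu) − E°(V³⁺/V²⁺).
E°(V³⁺/V²⁺) = E°(cathode) − E°cell = +0.52 − (+0.78) = −0.26 V.

−0.26 V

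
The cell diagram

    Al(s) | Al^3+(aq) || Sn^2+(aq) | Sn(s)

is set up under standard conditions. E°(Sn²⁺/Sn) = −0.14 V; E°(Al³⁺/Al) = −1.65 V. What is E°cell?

By convention the left-hand electrode in cell notation is the anode (oxidation) and the right-hand electrode is the cathode (reduction).
E°cell = E°(right) − E°(left) = −0.14 − (−1.65) = +1.51 V.

+1.51 V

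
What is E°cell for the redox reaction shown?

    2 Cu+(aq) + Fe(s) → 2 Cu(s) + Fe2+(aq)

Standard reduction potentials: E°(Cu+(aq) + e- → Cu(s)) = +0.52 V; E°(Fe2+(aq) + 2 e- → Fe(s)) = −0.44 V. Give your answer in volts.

+0.96 V

In the reaction as written, Cu+(aq) is reduced (cathode) and Fe2+(aq) is produced by oxidation at the anode.
E°cell = E°(cathode) − E°(anode) = +0.52 − (−0.44) = +0.96 V.
The positive value indicates the reaction is spontaneous as written.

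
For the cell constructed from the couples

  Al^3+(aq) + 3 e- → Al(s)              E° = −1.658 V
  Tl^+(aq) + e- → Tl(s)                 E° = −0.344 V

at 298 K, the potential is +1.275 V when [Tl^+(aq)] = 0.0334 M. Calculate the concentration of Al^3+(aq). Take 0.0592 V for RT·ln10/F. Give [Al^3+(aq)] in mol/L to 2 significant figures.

0.0035 M

Tl⁺/Tl is the cathode (higher E°); E°cell = −0.344 − (−1.658) = +1.314 V with n = 3.
From the Nernst equation, log Q = n(E° − E)/0.0592 = 3·(+1.314 − (+1.275))/0.0592 = 1.976.
The balanced reaction is 3 Tl^+(aq) + Al(s) → 3 Tl(s) + Al^3+(aq), so Q = [Al^3+(aq)] / [Tl^+(aq)]^3.
Substituting the known concentrations and solving, log [Al^3+(aq)] = −2.453 and [Al^3+(aq)] = 0.0035 M.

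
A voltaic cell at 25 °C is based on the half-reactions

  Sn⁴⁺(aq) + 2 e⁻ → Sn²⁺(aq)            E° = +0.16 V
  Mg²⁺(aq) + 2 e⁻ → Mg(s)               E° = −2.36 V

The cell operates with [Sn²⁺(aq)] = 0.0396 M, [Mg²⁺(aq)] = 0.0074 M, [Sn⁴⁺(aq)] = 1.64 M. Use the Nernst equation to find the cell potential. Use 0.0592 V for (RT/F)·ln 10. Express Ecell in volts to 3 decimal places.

+2.631 V

The Sn⁴⁺/Sn²⁺ couple has the more positive E°, so it is the cathode; Mg²⁺/Mg is the anode.
E°cell = E°cat − E°an = +0.16 − (−2.36) = +2.52 V; n = 2.
The balanced reaction is Sn⁴⁺(aq) + Mg(s) → Sn²⁺(aq) + Mg²⁺(aq), so Q = ([Sn²⁺(aq)]·[Mg²⁺(aq)]) / [Sn⁴⁺(aq)] = 0.000179 and log Q = −3.748.
E = E° − (0.0592/n)·log Q = +2.52 − (0.0592/2)(−3.748) = +2.631 V.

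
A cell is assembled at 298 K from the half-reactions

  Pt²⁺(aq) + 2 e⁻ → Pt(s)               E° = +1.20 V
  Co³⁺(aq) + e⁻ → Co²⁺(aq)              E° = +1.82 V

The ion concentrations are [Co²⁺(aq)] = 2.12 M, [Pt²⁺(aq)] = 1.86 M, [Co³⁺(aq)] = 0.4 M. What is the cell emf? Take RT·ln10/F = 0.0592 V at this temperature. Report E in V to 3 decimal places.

+0.569 V

Co³⁺/Co²⁺ is reduced (cathode, E° = +1.82 V) and Pt²⁺/Pt is oxidized (anode).
E°cell = E°cat − E°an = +1.82 − (+1.20) = +0.62 V; n = 2.
Balancing gives 2 Co³⁺(aq) + Pt(s) → 2 Co²⁺(aq) + Pt²⁺(aq); hence Q = ([Co²⁺(aq)]^2·[Pt²⁺(aq)]) / [Co³⁺(aq)]^2 = 52.2 (log Q = 1.718).
By the Nernst equation, E = +0.62 − (0.0592/2)·(1.718) = +0.569 V.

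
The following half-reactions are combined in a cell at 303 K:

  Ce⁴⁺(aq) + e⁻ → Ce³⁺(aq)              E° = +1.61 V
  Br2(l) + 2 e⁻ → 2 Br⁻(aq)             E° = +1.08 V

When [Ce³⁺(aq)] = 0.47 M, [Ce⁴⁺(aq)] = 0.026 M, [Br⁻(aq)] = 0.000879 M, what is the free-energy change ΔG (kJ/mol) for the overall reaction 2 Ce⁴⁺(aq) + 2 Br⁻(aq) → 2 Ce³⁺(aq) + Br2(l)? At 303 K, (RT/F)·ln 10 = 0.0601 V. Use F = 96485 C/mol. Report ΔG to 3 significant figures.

−52.3 kJ/mol

The standard cell potential is +1.61 − (+1.08) = +0.53 V, with n = 2 electrons in the balanced equation.
Here Q = [Ce³⁺(aq)]^2 / ([Ce⁴⁺(aq)]^2·[Br⁻(aq)]^2) = 4.23×10^8 (log Q = 8.626), giving E = +0.53 − (0.0601/2)·(8.626) = +0.2708 V.
Then ΔG = −nFE = −2 × 96485 × +0.2708 J/mol = −52.3 kJ/mol.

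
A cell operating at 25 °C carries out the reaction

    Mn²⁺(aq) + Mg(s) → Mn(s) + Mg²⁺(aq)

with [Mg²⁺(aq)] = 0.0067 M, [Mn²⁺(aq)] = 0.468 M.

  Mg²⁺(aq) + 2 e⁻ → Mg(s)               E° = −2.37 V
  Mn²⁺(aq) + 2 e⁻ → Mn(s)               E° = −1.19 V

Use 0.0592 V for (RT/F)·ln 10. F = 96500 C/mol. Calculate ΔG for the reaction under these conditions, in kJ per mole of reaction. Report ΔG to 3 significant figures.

−238 kJ/mol

E°cell = −1.19 − (−2.37) = +1.18 V; the balanced reaction transfers n = 2 electrons.
Q = [Mg²⁺(aq)] / [Mn²⁺(aq)] = 0.0143, so log Q = −1.844 and E = +1.18 − (0.0592/2)(−1.844) = +1.2346 V.
Finally ΔG = −nFE = −(2)(96500 C/mol)(+1.2346 V) = −238 kJ/mol.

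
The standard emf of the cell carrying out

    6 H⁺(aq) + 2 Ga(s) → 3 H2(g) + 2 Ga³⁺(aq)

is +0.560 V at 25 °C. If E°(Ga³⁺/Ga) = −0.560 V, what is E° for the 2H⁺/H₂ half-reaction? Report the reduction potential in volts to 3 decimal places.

+0.000 V

In the reaction as written the 2H⁺/H₂ couple is reduced (cathode) and Ga³⁺/Ga is oxidized (anode), so E°cell = E°(2H⁺/H₂) − E°(Ga³⁺/Ga).
E°(2H⁺/H₂) = E°cell + E°(anode) = +0.560 + (−0.560) = +0.000 V.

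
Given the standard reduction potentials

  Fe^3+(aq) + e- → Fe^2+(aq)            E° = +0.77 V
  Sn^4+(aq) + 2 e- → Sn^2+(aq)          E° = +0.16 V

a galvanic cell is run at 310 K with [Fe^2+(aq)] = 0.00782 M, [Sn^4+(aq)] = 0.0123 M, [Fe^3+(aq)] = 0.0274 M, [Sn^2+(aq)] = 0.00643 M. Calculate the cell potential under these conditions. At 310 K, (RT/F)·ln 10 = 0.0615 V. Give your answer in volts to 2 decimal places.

+0.63 V

The Fe³⁺/Fe²⁺ couple has the more positive E°, so it is the cathode; Sn⁴⁺/Sn²⁺ is the anode.
The standard potential is +0.77 − (+0.16) = +0.61 V and the balanced reaction transfers n = 2 electrons.
The balanced reaction is 2 Fe^3+(aq) + Sn^2+(aq) → 2 Fe^2+(aq) + Sn^4+(aq), so Q = ([Fe^2+(aq)]^2·[Sn^4+(aq)]) / ([Fe^3+(aq)]^2·[Sn^2+(aq)]) = 0.156 and log Q = −0.807.
By the Nernst equation, E = +0.61 − (0.0615/2)·(−0.807) = +0.63 V.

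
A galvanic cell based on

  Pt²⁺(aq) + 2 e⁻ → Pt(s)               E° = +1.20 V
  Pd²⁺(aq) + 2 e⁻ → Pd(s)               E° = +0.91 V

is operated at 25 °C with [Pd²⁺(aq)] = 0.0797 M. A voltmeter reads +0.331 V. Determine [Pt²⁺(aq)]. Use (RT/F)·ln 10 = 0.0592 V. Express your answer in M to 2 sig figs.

With Pt²⁺/Pt at the cathode and Pd²⁺/Pd at the anode, E°cell = +1.20 − (+0.91) = +0.29 V (n = 2).
Since E = E° − (0.0592/n)·log Q, log Q = n(E° − E)/0.0592 = −1.385.
For Pt²⁺(aq) + Pd(s) → Pt(s) + Pd²⁺(aq), the reaction quotient is Q = [Pd²⁺(aq)] / [Pt²⁺(aq)].
Substituting the known concentrations and solving, log [Pt²⁺(aq)] = 0.286 and [Pt²⁺(aq)] = 1.9 M.

1.9 M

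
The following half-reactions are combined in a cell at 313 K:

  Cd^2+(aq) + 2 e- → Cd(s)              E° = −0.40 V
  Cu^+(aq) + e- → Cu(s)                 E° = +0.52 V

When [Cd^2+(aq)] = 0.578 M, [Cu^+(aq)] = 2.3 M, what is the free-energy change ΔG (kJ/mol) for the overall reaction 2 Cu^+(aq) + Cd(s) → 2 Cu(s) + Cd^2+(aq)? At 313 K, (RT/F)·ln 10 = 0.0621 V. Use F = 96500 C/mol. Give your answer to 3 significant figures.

The standard cell potential is +0.52 − (−0.40) = +0.92 V, with n = 2 electrons in the balanced equation.
Here Q = [Cd^2+(aq)] / [Cu^+(aq)]^2 = 0.109 (log Q = −0.962), giving E = +0.92 − (0.0621/2)·(−0.962) = +0.9499 V.
Then ΔG = −nFE = −2 × 96500 × +0.9499 J/mol = −183 kJ/mol.

−183 kJ/mol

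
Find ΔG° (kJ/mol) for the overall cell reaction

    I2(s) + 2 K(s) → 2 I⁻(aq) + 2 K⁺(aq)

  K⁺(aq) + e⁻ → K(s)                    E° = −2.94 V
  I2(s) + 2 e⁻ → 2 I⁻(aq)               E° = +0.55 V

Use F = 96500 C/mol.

In the reaction as written I2(s) is reduced, so the I₂/I⁻ couple is the cathode and K⁺/K is the anode.
E°cell = +0.55 − (−2.94) = +3.49 V; balancing electrons gives n = 2.
ΔG° = −nFE°cell = −(2)(96500)(+3.49) J/mol = −674 kJ/mol.

−674 kJ/mol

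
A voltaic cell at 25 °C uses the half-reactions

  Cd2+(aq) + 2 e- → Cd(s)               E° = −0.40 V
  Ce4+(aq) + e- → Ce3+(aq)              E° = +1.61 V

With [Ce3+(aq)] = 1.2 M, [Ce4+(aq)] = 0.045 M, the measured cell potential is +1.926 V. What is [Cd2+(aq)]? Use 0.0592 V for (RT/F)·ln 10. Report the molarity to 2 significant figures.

The Ce⁴⁺/Ce³⁺ couple has the larger reduction potential, so it is the cathode: E°cell = +1.61 − (−0.40) = +2.01 V and n = 2.
From the Nernst equation, log Q = n(E° − E)/0.0592 = 2·(+2.01 − (+1.926))/0.0592 = 2.838.
The balanced reaction is 2 Ce4+(aq) + Cd(s) → 2 Ce3+(aq) + Cd2+(aq), so Q = ([Ce3+(aq)]^2·[Cd2+(aq)]) / [Ce4+(aq)]^2.
Isolating [Cd2+(aq)] in Q = 10^{2.838} yields log [Cd2+(aq)] = −0.014, i.e. 0.97 M.

0.97 M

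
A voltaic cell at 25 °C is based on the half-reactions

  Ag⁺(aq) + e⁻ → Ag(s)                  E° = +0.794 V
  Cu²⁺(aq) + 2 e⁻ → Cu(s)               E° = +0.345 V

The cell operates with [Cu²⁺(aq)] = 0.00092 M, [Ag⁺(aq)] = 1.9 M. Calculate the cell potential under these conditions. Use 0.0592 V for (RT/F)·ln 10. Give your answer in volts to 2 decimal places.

+0.56 V

Since E°(Ag⁺/Ag) > E°(Cu²⁺/Cu), Ag⁺/Ag serves as the cathode.
The standard potential is +0.794 − (+0.345) = +0.449 V and the balanced reaction transfers n = 2 electrons.
Balancing gives 2 Ag⁺(aq) + Cu(s) → 2 Ag(s) + Cu²⁺(aq); hence Q = [Cu²⁺(aq)] / [Ag⁺(aq)]^2 = 0.000255 (log Q = −3.594).
E = E° − (0.0592/n)·log Q = +0.449 − (0.0592/2)(−3.594) = +0.56 V.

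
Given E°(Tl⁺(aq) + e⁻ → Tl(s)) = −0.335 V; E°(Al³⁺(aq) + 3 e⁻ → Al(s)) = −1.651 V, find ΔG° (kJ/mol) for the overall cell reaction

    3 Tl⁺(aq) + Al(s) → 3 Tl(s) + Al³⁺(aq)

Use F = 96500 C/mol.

−381 kJ/mol

In the reaction as written Tl⁺(aq) is reduced, so the Tl⁺/Tl couple is the cathode and Al³⁺/Al is the anode.
E°cell = −0.335 − (−1.651) = +1.316 V; balancing electrons gives n = 3.
ΔG° = −nFE°cell = −(3)(96500)(+1.316) J/mol = −381 kJ/mol.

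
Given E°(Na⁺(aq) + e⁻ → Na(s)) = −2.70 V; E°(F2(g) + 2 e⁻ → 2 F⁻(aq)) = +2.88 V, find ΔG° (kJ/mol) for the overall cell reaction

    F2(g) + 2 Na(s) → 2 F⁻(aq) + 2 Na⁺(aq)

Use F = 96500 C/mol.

In the reaction as written F2(g) is reduced, so the F₂/F⁻ couple is the cathode and Na⁺/Na is the anode.
E°cell = +2.88 − (−2.70) = +5.58 V; balancing electrons gives n = 2.
ΔG° = −nFE°cell = −(2)(96500)(+5.58) J/mol = −1077 kJ/mol.

−1077 kJ/mol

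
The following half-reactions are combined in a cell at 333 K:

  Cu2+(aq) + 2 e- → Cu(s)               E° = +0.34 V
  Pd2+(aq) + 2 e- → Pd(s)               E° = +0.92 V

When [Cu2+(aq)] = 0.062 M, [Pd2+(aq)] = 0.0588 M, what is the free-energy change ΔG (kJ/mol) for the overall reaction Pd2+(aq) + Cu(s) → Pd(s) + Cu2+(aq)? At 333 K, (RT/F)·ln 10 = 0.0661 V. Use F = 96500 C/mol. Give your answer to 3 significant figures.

With Pd²⁺/Pd reduced at the cathode, E°cell = +0.92 − (+0.34) = +0.58 V and n = 2.
The reaction quotient is [Cu2+(aq)] / [Pd2+(aq)] = 1.05; by Nernst, E = +0.58 − (0.0661/2)(0.023) = +0.5792 V.
Finally ΔG = −nFE = −(2)(96500 C/mol)(+0.5792 V) = −112 kJ/mol.

−112 kJ/mol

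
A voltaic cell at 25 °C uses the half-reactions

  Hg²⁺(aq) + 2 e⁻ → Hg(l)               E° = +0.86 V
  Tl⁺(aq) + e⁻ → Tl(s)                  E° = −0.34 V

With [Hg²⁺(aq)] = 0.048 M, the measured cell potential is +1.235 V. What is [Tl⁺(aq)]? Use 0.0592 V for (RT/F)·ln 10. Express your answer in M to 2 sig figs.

0.056 M

Hg²⁺/Hg is the cathode (higher E°); E°cell = +0.86 − (−0.34) = +1.20 V with n = 2.
From the Nernst equation, log Q = n(E° − E)/0.0592 = 2·(+1.20 − (+1.235))/0.0592 = −1.182.
For Hg²⁺(aq) + 2 Tl(s) → Hg(l) + 2 Tl⁺(aq), the reaction quotient is Q = [Tl⁺(aq)]^2 / [Hg²⁺(aq)].
Solving for the unknown gives log [Tl⁺(aq)] = −1.250, so [Tl⁺(aq)] ≈ 0.056 M.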